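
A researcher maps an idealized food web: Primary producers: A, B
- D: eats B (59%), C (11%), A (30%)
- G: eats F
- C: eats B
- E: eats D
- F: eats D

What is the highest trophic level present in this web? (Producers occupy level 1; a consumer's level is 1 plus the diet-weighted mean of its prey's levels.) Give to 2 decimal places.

4.11

C: 1 + 1 = 2
D: 1 + (0.59×1 + 0.11×2 + 0.3×1) = 2.11
E: 1 + 2.11 = 3.11
F: 1 + 2.11 = 3.11
G: 1 + 3.11 = 4.11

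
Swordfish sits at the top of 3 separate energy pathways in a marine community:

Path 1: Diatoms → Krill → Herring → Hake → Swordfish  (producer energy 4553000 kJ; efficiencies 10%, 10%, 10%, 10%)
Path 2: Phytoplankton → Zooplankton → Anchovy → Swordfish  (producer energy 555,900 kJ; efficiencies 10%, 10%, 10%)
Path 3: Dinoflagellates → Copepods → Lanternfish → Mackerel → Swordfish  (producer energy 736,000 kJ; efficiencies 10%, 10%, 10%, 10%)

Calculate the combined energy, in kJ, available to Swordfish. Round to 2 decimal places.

Path 1: 4553000 × 0.1 × 0.1 × 0.1 × 0.1 = 455.3 kJ
Path 2: 555900 × 0.1 × 0.1 × 0.1 = 555.9 kJ
Path 3: 736000 × 0.1 × 0.1 × 0.1 × 0.1 = 73.6 kJ
Total at Swordfish: 455.3 + 555.9 + 73.6 = 1084.8 kJ

1084.80 kJ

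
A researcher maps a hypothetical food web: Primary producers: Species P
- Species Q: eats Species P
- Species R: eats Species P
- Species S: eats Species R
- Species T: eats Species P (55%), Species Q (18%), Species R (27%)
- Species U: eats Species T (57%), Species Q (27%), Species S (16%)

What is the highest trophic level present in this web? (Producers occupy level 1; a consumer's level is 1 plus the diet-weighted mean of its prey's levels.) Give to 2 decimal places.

3.42

Species Q: 1 + 1 = 2
Species R: 1 + 1 = 2
Species S: 1 + 2 = 3
Species T: 1 + (0.55×1 + 0.18×2 + 0.27×2) = 2.45
Species U: 1 + (0.57×2.45 + 0.27×2 + 0.16×3) = 3.4165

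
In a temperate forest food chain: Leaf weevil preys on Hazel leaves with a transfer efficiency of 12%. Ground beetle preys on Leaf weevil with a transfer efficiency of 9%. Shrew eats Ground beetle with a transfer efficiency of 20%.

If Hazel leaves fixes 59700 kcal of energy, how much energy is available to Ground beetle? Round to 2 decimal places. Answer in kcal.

644.76 kcal

Leaf weevil: 59700 × 0.12 = 7164 kcal
Ground beetle: 7164 × 0.09 = 644.76 kcal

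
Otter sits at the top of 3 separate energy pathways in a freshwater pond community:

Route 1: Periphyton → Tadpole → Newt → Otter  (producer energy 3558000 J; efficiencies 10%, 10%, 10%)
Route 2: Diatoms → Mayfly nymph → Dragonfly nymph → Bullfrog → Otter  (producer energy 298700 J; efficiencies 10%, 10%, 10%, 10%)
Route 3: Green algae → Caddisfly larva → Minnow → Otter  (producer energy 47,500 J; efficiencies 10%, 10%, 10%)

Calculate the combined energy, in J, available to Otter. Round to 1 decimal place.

3635.4 J

Route 1: 3558000 × 0.1 × 0.1 × 0.1 = 3558 J
Route 2: 298700 × 0.1 × 0.1 × 0.1 × 0.1 = 29.87 J
Route 3: 47500 × 0.1 × 0.1 × 0.1 = 47.5 J
Total at Otter: 3558 + 29.87 + 47.5 = 3635.37 J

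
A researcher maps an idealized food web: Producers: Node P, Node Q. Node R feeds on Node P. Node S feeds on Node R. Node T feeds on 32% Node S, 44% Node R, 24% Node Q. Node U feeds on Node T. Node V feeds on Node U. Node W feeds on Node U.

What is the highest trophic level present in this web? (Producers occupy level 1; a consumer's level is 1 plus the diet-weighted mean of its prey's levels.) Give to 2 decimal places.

5.08

Node R: 1 + 1 = 2
Node S: 1 + 2 = 3
Node T: 1 + (0.32×3 + 0.44×2 + 0.24×1) = 3.08
Node U: 1 + 3.08 = 4.08
Node V: 1 + 4.08 = 5.08
Node W: 1 + 4.08 = 5.08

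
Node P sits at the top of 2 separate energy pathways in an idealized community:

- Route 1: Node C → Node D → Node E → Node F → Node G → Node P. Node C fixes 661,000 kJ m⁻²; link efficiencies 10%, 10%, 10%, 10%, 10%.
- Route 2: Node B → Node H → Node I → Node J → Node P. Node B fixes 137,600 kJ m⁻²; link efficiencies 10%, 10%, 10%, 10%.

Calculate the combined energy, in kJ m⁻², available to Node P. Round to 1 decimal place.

20.4 kJ m⁻²

Route 1: 661000 × 0.1 × 0.1 × 0.1 × 0.1 × 0.1 = 6.61 kJ m⁻²
Route 2: 137600 × 0.1 × 0.1 × 0.1 × 0.1 = 13.76 kJ m⁻²
Total at Node P: 6.61 + 13.76 = 20.37 kJ m⁻²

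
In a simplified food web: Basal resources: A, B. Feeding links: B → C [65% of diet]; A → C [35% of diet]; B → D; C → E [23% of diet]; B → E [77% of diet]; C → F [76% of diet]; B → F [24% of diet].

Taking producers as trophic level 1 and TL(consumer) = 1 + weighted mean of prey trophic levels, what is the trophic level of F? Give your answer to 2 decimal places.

2.76

C: 1 + (0.65×1 + 0.35×1) = 2
D: 1 + 1 = 2
E: 1 + (0.23×2 + 0.77×1) = 2.23
F: 1 + (0.76×2 + 0.24×1) = 2.76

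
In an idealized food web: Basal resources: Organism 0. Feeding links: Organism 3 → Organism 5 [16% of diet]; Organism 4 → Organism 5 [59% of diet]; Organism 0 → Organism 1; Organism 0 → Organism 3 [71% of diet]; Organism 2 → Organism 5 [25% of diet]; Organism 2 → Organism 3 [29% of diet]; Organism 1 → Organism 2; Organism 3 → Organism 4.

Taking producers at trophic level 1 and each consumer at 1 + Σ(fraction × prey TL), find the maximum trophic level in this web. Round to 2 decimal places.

4.28

Organism 1: 1 + 1 = 2
Organism 2: 1 + 2 = 3
Organism 3: 1 + (0.71×1 + 0.29×3) = 2.58
Organism 4: 1 + 2.58 = 3.58
Organism 5: 1 + (0.59×3.58 + 0.25×3 + 0.16×2.58) = 4.275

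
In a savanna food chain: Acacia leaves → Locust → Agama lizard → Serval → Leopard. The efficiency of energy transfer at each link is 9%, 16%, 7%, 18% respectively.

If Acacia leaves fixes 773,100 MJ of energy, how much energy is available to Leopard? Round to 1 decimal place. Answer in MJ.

140.3 MJ

Locust: 773100 × 0.09 = 69579 MJ
Agama lizard: 69579 × 0.16 = 11132.64 MJ
Serval: 11132.64 × 0.07 = 779.2848 MJ
Leopard: 779.2848 × 0.18 = 140.271264 MJ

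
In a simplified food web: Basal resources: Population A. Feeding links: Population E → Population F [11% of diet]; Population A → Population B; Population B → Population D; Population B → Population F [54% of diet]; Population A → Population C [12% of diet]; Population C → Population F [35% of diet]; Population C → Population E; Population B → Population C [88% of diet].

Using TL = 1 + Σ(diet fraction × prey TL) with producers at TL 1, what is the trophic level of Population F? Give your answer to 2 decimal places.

Population B: 1 + 1 = 2
Population C: 1 + (0.88×2 + 0.12×1) = 2.88
Population D: 1 + 2 = 3
Population E: 1 + 2.88 = 3.88
Population F: 1 + (0.11×3.88 + 0.35×2.88 + 0.54×2) = 3.5148

3.51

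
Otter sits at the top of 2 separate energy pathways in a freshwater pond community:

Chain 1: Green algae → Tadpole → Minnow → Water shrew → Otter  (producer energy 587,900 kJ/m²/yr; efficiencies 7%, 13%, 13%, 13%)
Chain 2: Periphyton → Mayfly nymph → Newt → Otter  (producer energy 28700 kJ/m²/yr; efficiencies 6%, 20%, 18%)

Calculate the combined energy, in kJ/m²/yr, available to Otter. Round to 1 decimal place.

152.4 kJ/m²/yr

Chain 1: 587900 × 0.07 × 0.13 × 0.13 × 0.13 = 90.413141 kJ/m²/yr
Chain 2: 28700 × 0.06 × 0.2 × 0.18 = 61.992 kJ/m²/yr
Total at Otter: 90.413141 + 61.992 = 152.405141 kJ/m²/yr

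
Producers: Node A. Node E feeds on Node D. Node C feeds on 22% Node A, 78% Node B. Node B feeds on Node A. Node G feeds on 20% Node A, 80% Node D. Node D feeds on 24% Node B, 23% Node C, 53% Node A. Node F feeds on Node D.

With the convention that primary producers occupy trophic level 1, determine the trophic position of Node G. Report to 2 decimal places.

3.32

Node B: 1 + 1 = 2
Node C: 1 + (0.22×1 + 0.78×2) = 2.78
Node D: 1 + (0.24×2 + 0.23×2.78 + 0.53×1) = 2.6494
Node E: 1 + 2.6494 = 3.6494
Node F: 1 + 2.6494 = 3.6494
Node G: 1 + (0.2×1 + 0.8×2.6494) = 3.31952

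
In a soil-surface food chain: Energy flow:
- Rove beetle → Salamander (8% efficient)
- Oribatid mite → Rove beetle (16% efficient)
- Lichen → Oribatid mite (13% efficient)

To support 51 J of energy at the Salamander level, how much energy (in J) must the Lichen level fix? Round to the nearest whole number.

Cumulative transfer efficiency: 0.13 × 0.16 × 0.08 = 0.001664
Lichen energy = 51 / 0.001664 = 30649 J

30649 J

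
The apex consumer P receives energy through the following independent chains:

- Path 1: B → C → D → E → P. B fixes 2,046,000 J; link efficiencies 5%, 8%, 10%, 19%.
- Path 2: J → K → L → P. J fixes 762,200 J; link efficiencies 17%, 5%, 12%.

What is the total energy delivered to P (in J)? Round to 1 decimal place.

932.9 J

Path 1: 2046000 × 0.05 × 0.08 × 0.1 × 0.19 = 155.496 J
Path 2: 762200 × 0.17 × 0.05 × 0.12 = 777.444 J
Total at P: 155.496 + 777.444 = 932.94 J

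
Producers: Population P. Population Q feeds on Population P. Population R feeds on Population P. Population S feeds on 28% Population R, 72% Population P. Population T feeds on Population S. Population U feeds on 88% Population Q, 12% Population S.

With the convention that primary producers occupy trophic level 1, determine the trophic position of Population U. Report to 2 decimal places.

3.03

Population Q: 1 + 1 = 2
Population R: 1 + 1 = 2
Population S: 1 + (0.28×2 + 0.72×1) = 2.28
Population T: 1 + 2.28 = 3.28
Population U: 1 + (0.88×2 + 0.12×2.28) = 3.0336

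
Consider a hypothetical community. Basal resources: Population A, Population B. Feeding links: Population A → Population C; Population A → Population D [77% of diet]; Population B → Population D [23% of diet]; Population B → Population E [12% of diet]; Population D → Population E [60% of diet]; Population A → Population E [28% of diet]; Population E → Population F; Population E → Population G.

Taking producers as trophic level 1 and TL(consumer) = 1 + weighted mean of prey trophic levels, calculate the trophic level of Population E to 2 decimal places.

2.60

Population C: 1 + 1 = 2
Population D: 1 + (0.77×1 + 0.23×1) = 2
Population E: 1 + (0.12×1 + 0.6×2 + 0.28×1) = 2.6
Population F: 1 + 2.6 = 3.6
Population G: 1 + 2.6 = 3.6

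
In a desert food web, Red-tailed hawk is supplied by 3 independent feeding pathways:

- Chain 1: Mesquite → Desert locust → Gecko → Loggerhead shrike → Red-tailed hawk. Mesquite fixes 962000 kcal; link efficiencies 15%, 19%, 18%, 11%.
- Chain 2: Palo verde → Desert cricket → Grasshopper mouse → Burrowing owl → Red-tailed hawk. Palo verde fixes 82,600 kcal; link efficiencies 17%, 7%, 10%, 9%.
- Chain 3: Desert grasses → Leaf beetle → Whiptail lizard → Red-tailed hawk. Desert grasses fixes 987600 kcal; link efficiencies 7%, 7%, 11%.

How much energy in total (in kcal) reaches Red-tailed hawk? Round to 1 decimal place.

1084.0 kcal

Chain 1: 962000 × 0.15 × 0.19 × 0.18 × 0.11 = 542.8566 kcal
Chain 2: 82600 × 0.17 × 0.07 × 0.1 × 0.09 = 8.84646 kcal
Chain 3: 987600 × 0.07 × 0.07 × 0.11 = 532.3164 kcal
Total at Red-tailed hawk: 542.8566 + 8.84646 + 532.3164 = 1084.01946 kcal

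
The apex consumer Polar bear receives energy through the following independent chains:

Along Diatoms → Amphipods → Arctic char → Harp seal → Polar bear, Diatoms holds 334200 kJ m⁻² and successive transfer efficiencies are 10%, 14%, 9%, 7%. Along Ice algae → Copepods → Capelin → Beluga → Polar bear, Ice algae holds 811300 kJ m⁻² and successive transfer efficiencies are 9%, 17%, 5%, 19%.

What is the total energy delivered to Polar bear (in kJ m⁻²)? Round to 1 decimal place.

Via Diatoms: 334200 × 0.1 × 0.14 × 0.09 × 0.07 = 29.47644 kJ m⁻²
Via Ice algae: 811300 × 0.09 × 0.17 × 0.05 × 0.19 = 117.922455 kJ m⁻²
Total at Polar bear: 29.47644 + 117.922455 = 147.398895 kJ m⁻²

147.4 kJ m⁻²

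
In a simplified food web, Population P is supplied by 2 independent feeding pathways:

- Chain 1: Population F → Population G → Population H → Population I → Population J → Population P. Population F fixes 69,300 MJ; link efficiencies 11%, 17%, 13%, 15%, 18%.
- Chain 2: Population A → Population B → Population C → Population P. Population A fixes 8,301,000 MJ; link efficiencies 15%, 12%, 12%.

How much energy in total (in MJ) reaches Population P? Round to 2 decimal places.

17934.71 MJ

Chain 1: 69300 × 0.11 × 0.17 × 0.13 × 0.15 × 0.18 = 4.5486441 MJ
Chain 2: 8301000 × 0.15 × 0.12 × 0.12 = 17930.16 MJ
Total at Population P: 4.5486441 + 17930.16 = 17934.7086441 MJ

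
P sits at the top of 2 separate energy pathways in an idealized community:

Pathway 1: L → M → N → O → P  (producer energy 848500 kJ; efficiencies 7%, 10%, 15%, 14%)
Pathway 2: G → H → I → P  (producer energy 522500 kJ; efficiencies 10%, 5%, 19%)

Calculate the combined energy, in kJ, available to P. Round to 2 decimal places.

621.10 kJ

Pathway 1: 848500 × 0.07 × 0.1 × 0.15 × 0.14 = 124.7295 kJ
Pathway 2: 522500 × 0.1 × 0.05 × 0.19 = 496.375 kJ
Total at P: 124.7295 + 496.375 = 621.1045 kJ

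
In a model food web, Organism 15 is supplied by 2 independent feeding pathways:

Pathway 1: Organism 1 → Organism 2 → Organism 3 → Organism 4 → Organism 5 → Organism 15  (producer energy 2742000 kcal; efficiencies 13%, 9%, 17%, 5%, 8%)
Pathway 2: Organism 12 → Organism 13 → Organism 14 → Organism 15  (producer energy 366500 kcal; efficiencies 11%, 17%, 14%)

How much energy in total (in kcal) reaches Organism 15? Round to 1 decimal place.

Pathway 1: 2742000 × 0.13 × 0.09 × 0.17 × 0.05 × 0.08 = 21.815352 kcal
Pathway 2: 366500 × 0.11 × 0.17 × 0.14 = 959.497 kcal
Total at Organism 15: 21.815352 + 959.497 = 981.312352 kcal

981.3 kcal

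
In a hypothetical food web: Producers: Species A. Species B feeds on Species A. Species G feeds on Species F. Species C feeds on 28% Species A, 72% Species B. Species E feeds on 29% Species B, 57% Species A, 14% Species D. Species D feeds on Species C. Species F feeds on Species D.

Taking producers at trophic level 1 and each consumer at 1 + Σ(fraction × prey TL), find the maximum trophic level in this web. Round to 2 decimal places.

5.72

Species B: 1 + 1 = 2
Species C: 1 + (0.28×1 + 0.72×2) = 2.72
Species D: 1 + 2.72 = 3.72
Species E: 1 + (0.29×2 + 0.57×1 + 0.14×3.72) = 2.6708
Species F: 1 + 3.72 = 4.72
Species G: 1 + 4.72 = 5.72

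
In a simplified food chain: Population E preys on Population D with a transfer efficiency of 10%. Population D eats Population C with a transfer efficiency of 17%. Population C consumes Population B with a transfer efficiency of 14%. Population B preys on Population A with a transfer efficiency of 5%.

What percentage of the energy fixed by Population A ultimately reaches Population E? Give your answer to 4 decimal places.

0.0119%

Product of link efficiencies: 0.05 × 0.14 × 0.17 × 0.1 = 0.000119
As a percentage: 0.000119 × 100 = 0.0119%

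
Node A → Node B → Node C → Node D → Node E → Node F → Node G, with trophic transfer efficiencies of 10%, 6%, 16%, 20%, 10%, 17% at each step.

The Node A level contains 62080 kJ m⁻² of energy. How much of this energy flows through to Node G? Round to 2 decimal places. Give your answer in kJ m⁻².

0.20 kJ m⁻²

Node B: 62080 × 0.1 = 6208 kJ m⁻²
Node C: 6208 × 0.06 = 372.48 kJ m⁻²
Node D: 372.48 × 0.16 = 59.5968 kJ m⁻²
Node E: 59.5968 × 0.2 = 11.91936 kJ m⁻²
Node F: 11.91936 × 0.1 = 1.191936 kJ m⁻²
Node G: 1.191936 × 0.17 = 0.20262912 kJ m⁻²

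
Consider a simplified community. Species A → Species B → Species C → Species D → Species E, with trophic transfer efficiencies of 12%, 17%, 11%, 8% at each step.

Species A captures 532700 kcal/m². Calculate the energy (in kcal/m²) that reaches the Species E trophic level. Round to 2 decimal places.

95.63 kcal/m²

Species B: 532700 × 0.12 = 63924 kcal/m²
Species C: 63924 × 0.17 = 10867.08 kcal/m²
Species D: 10867.08 × 0.11 = 1195.3788 kcal/m²
Species E: 1195.3788 × 0.08 = 95.630304 kcal/m²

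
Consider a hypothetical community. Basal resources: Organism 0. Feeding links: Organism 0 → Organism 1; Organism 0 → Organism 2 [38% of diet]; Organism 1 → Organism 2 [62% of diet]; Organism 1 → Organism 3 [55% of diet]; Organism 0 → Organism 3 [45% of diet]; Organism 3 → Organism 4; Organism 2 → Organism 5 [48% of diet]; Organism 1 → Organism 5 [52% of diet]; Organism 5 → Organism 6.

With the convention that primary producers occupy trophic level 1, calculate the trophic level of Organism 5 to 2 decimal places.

Organism 1: 1 + 1 = 2
Organism 2: 1 + (0.38×1 + 0.62×2) = 2.62
Organism 3: 1 + (0.55×2 + 0.45×1) = 2.55
Organism 4: 1 + 2.55 = 3.55
Organism 5: 1 + (0.48×2.62 + 0.52×2) = 3.2976
Organism 6: 1 + 3.2976 = 4.2976

3.30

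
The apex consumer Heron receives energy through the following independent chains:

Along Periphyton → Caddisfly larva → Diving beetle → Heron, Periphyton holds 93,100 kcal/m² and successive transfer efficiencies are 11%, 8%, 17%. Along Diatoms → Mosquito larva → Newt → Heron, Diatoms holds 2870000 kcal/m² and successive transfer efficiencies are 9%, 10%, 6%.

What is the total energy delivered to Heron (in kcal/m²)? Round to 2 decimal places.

1689.08 kcal/m²

Via Periphyton: 93100 × 0.11 × 0.08 × 0.17 = 139.2776 kcal/m²
Via Diatoms: 2870000 × 0.09 × 0.1 × 0.06 = 1549.8 kcal/m²
Total at Heron: 139.2776 + 1549.8 = 1689.0776 kcal/m²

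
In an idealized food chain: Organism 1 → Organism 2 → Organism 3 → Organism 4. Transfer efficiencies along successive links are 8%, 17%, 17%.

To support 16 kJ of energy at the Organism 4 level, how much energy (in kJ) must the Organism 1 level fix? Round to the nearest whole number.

6920 kJ

Cumulative transfer efficiency: 0.08 × 0.17 × 0.17 = 0.002312
Organism 1 energy = 16 / 0.002312 = 6920 kJ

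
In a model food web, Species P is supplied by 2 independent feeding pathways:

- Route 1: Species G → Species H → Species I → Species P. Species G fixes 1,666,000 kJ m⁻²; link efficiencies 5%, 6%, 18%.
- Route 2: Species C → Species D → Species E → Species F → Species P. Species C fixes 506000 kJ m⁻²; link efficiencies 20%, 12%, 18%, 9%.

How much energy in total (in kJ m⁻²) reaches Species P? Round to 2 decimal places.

Route 1: 1666000 × 0.05 × 0.06 × 0.18 = 899.64 kJ m⁻²
Route 2: 506000 × 0.2 × 0.12 × 0.18 × 0.09 = 196.7328 kJ m⁻²
Total at Species P: 899.64 + 196.7328 = 1096.3728 kJ m⁻²

1096.37 kJ m⁻²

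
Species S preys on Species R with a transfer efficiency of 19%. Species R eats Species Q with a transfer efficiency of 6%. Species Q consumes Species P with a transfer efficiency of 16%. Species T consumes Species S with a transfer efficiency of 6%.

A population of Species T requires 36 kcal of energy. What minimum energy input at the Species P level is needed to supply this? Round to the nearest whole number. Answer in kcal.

328947 kcal

Cumulative transfer efficiency: 0.16 × 0.06 × 0.19 × 0.06 = 0.00010944
Species P energy = 36 / 0.00010944 = 328947 kcal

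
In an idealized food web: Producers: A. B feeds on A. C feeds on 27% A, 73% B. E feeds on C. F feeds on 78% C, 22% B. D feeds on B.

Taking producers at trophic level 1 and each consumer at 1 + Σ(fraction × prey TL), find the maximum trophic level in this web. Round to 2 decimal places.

3.73

B: 1 + 1 = 2
C: 1 + (0.27×1 + 0.73×2) = 2.73
D: 1 + 2 = 3
E: 1 + 2.73 = 3.73
F: 1 + (0.78×2.73 + 0.22×2) = 3.5694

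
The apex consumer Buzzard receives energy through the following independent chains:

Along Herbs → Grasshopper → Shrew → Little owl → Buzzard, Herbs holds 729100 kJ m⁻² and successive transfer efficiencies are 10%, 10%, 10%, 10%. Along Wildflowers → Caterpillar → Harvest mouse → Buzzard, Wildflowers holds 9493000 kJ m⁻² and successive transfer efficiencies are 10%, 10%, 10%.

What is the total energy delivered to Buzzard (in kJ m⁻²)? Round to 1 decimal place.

Via Herbs: 729100 × 0.1 × 0.1 × 0.1 × 0.1 = 72.91 kJ m⁻²
Via Wildflowers: 9493000 × 0.1 × 0.1 × 0.1 = 9493 kJ m⁻²
Total at Buzzard: 72.91 + 9493 = 9565.91 kJ m⁻²

9565.9 kJ m⁻²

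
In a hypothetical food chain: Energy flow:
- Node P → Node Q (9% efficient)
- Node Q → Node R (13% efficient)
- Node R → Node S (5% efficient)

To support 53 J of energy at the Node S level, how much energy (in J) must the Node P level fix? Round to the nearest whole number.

90598 J

Cumulative transfer efficiency: 0.09 × 0.13 × 0.05 = 0.000585
Node P energy = 53 / 0.000585 = 90598 J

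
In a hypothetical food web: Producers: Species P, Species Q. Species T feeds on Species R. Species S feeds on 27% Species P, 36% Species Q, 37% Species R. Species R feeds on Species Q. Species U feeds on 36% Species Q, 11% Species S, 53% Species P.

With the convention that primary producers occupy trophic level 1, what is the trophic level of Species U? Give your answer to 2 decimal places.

2.15

Species R: 1 + 1 = 2
Species S: 1 + (0.27×1 + 0.36×1 + 0.37×2) = 2.37
Species T: 1 + 2 = 3
Species U: 1 + (0.36×1 + 0.11×2.37 + 0.53×1) = 2.1507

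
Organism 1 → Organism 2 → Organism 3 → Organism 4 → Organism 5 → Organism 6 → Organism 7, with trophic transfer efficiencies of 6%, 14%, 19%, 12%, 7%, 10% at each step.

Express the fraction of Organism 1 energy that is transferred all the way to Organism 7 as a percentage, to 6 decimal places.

0.000134%

Product of link efficiencies: 0.06 × 0.14 × 0.19 × 0.12 × 0.07 × 0.1 = 0.00000134064
As a percentage: 0.00000134064 × 100 = 0.000134%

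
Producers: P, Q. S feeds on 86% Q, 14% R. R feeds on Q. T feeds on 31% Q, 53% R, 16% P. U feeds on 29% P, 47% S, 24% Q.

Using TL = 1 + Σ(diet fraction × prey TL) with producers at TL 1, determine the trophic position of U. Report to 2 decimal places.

2.54

R: 1 + 1 = 2
S: 1 + (0.86×1 + 0.14×2) = 2.14
T: 1 + (0.31×1 + 0.53×2 + 0.16×1) = 2.53
U: 1 + (0.29×1 + 0.47×2.14 + 0.24×1) = 2.5358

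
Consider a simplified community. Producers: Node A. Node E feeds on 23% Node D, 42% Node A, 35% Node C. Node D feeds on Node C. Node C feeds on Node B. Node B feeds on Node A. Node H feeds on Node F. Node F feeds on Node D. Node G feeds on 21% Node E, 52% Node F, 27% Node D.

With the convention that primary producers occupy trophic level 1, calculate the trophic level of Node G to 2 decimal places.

Node B: 1 + 1 = 2
Node C: 1 + 2 = 3
Node D: 1 + 3 = 4
Node E: 1 + (0.23×4 + 0.42×1 + 0.35×3) = 3.39
Node F: 1 + 4 = 5
Node G: 1 + (0.21×3.39 + 0.52×5 + 0.27×4) = 5.3919
Node H: 1 + 5 = 6

5.39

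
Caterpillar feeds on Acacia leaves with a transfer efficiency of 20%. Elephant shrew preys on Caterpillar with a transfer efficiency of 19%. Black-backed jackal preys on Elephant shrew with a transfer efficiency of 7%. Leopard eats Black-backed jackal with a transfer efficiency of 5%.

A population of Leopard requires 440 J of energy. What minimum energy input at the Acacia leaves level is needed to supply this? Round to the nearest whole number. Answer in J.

Cumulative transfer efficiency: 0.2 × 0.19 × 0.07 × 0.05 = 0.000133
Acacia leaves energy = 440 / 0.000133 = 3308271 J

3308271 J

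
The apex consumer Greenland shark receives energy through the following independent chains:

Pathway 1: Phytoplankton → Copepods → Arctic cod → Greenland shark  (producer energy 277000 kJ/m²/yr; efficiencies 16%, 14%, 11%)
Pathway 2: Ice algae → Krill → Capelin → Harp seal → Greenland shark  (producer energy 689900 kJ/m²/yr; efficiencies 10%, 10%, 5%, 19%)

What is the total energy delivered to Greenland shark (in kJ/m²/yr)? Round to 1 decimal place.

748.1 kJ/m²/yr

Pathway 1: 277000 × 0.16 × 0.14 × 0.11 = 682.528 kJ/m²/yr
Pathway 2: 689900 × 0.1 × 0.1 × 0.05 × 0.19 = 65.5405 kJ/m²/yr
Total at Greenland shark: 682.528 + 65.5405 = 748.0685 kJ/m²/yr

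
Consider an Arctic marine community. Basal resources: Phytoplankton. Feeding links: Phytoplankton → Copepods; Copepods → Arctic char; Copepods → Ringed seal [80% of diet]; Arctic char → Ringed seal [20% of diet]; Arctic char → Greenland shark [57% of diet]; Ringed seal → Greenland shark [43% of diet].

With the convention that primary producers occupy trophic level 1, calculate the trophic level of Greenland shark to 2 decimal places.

4.09

Copepods: 1 + 1 = 2
Arctic char: 1 + 2 = 3
Ringed seal: 1 + (0.8×2 + 0.2×3) = 3.2
Greenland shark: 1 + (0.57×3 + 0.43×3.2) = 4.086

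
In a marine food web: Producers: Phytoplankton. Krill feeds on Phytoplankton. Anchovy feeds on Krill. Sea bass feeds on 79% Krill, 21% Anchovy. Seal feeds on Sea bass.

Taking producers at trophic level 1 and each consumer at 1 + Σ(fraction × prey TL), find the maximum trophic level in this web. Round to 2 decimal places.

Krill: 1 + 1 = 2
Anchovy: 1 + 2 = 3
Sea bass: 1 + (0.79×2 + 0.21×3) = 3.21
Seal: 1 + 3.21 = 4.21

4.21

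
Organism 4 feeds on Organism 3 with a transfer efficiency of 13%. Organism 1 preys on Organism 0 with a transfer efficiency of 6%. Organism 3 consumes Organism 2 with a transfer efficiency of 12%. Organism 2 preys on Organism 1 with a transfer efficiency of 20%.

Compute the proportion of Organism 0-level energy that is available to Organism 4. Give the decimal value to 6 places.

Product of link efficiencies: 0.06 × 0.2 × 0.12 × 0.13 = 0.0001872

0.000187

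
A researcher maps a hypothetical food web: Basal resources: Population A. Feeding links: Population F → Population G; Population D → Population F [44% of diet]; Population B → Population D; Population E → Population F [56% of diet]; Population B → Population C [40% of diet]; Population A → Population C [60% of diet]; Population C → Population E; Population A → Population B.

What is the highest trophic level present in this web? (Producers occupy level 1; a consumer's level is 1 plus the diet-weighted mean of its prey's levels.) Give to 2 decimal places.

5.22

Population B: 1 + 1 = 2
Population C: 1 + (0.4×2 + 0.6×1) = 2.4
Population D: 1 + 2 = 3
Population E: 1 + 2.4 = 3.4
Population F: 1 + (0.56×3.4 + 0.44×3) = 4.224
Population G: 1 + 4.224 = 5.224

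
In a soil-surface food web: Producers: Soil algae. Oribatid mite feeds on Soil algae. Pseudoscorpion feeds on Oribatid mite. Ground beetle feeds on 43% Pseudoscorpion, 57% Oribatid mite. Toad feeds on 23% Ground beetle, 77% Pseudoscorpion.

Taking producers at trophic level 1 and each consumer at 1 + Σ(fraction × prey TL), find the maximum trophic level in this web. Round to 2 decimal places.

4.10

Oribatid mite: 1 + 1 = 2
Pseudoscorpion: 1 + 2 = 3
Ground beetle: 1 + (0.43×3 + 0.57×2) = 3.43
Toad: 1 + (0.23×3.43 + 0.77×3) = 4.0989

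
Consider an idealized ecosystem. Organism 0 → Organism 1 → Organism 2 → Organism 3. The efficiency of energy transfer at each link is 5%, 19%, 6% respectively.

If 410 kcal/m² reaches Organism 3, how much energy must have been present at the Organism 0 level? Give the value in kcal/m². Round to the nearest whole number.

Cumulative transfer efficiency: 0.05 × 0.19 × 0.06 = 0.00057
Organism 0 energy = 410 / 0.00057 = 719298 kcal/m²

719298 kcal/m²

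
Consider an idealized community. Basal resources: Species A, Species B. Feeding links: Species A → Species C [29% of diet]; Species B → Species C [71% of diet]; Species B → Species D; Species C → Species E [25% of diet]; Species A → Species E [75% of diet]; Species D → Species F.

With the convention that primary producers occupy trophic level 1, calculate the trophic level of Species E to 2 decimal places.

Species C: 1 + (0.29×1 + 0.71×1) = 2
Species D: 1 + 1 = 2
Species E: 1 + (0.25×2 + 0.75×1) = 2.25
Species F: 1 + 2 = 3

2.25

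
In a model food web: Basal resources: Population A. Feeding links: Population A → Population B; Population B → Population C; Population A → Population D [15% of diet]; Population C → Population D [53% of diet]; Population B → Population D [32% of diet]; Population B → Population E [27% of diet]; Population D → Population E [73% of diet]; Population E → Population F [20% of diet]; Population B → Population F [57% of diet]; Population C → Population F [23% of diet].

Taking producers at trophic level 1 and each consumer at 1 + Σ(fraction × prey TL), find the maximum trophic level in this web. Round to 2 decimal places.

Population B: 1 + 1 = 2
Population C: 1 + 2 = 3
Population D: 1 + (0.15×1 + 0.53×3 + 0.32×2) = 3.38
Population E: 1 + (0.27×2 + 0.73×3.38) = 4.0074
Population F: 1 + (0.2×4.0074 + 0.57×2 + 0.23×3) = 3.63148

4.01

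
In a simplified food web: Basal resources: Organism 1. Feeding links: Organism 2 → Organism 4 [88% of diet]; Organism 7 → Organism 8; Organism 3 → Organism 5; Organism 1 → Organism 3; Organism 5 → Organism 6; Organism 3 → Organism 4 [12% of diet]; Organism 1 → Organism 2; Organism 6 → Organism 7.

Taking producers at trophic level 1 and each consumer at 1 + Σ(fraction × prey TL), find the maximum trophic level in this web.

Organism 2: 1 + 1 = 2
Organism 3: 1 + 1 = 2
Organism 4: 1 + (0.88×2 + 0.12×2) = 3
Organism 5: 1 + 2 = 3
Organism 6: 1 + 3 = 4
Organism 7: 1 + 4 = 5
Organism 8: 1 + 5 = 6

6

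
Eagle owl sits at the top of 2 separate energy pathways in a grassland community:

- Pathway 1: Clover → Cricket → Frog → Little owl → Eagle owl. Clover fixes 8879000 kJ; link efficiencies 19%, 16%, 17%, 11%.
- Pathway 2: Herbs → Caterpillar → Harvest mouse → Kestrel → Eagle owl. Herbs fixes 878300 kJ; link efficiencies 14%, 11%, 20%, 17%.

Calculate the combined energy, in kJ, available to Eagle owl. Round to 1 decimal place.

Pathway 1: 8879000 × 0.19 × 0.16 × 0.17 × 0.11 = 5047.53392 kJ
Pathway 2: 878300 × 0.14 × 0.11 × 0.2 × 0.17 = 459.87788 kJ
Total at Eagle owl: 5047.53392 + 459.87788 = 5507.4118 kJ

5507.4 kJ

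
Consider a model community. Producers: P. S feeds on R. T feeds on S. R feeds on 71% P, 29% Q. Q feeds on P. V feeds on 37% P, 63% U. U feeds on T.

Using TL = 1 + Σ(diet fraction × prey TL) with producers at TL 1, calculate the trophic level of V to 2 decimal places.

4.70

Q: 1 + 1 = 2
R: 1 + (0.71×1 + 0.29×2) = 2.29
S: 1 + 2.29 = 3.29
T: 1 + 3.29 = 4.29
U: 1 + 4.29 = 5.29
V: 1 + (0.37×1 + 0.63×5.29) = 4.7027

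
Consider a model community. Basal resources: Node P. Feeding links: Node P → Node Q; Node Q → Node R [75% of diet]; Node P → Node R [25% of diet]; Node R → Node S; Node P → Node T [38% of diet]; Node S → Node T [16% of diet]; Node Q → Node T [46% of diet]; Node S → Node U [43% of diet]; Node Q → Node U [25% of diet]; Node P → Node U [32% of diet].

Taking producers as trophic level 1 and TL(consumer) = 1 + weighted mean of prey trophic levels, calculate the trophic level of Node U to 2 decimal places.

Node Q: 1 + 1 = 2
Node R: 1 + (0.75×2 + 0.25×1) = 2.75
Node S: 1 + 2.75 = 3.75
Node T: 1 + (0.38×1 + 0.16×3.75 + 0.46×2) = 2.9
Node U: 1 + (0.43×3.75 + 0.25×2 + 0.32×1) = 3.4325

3.43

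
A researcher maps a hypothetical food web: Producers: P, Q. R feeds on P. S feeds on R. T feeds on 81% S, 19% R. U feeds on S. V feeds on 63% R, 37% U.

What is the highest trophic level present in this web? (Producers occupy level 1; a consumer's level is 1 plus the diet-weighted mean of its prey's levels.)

4

R: 1 + 1 = 2
S: 1 + 2 = 3
T: 1 + (0.81×3 + 0.19×2) = 3.81
U: 1 + 3 = 4
V: 1 + (0.63×2 + 0.37×4) = 3.74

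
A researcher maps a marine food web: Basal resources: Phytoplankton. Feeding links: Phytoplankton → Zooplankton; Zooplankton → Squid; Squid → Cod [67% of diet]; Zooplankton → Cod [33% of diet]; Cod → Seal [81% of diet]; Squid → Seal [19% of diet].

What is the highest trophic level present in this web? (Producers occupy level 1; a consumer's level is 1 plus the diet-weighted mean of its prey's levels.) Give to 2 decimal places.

Zooplankton: 1 + 1 = 2
Squid: 1 + 2 = 3
Cod: 1 + (0.67×3 + 0.33×2) = 3.67
Seal: 1 + (0.81×3.67 + 0.19×3) = 4.5427

4.54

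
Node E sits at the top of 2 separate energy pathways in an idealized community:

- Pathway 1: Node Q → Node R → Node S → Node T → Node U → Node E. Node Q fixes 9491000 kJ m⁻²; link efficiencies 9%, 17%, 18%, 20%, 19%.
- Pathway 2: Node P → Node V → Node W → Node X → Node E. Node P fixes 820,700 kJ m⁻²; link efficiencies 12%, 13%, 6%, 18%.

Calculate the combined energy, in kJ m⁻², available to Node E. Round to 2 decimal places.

Pathway 1: 9491000 × 0.09 × 0.17 × 0.18 × 0.2 × 0.19 = 993.252132 kJ m⁻²
Pathway 2: 820700 × 0.12 × 0.13 × 0.06 × 0.18 = 138.271536 kJ m⁻²
Total at Node E: 993.252132 + 138.271536 = 1131.523668 kJ m⁻²

1131.52 kJ m⁻²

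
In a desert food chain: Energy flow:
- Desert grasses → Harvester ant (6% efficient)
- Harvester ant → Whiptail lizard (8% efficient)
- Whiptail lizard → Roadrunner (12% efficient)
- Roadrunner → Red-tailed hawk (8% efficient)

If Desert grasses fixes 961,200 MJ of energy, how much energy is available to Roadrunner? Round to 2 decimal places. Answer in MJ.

Harvester ant: 961200 × 0.06 = 57672 MJ
Whiptail lizard: 57672 × 0.08 = 4613.76 MJ
Roadrunner: 4613.76 × 0.12 = 553.6512 MJ

553.65 MJ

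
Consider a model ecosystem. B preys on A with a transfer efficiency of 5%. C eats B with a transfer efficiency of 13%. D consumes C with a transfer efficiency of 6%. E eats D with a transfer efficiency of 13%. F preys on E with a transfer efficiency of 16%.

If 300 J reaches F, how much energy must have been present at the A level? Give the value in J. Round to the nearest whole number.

Cumulative transfer efficiency: 0.05 × 0.13 × 0.06 × 0.13 × 0.16 = 0.000008112
A energy = 300 / 0.000008112 = 36982249 J

36982249 J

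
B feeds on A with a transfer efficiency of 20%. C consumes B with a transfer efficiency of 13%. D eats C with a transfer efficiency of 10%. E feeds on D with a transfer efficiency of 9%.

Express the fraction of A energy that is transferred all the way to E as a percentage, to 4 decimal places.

Product of link efficiencies: 0.2 × 0.13 × 0.1 × 0.09 = 0.000234
As a percentage: 0.000234 × 100 = 0.0234%

0.0234%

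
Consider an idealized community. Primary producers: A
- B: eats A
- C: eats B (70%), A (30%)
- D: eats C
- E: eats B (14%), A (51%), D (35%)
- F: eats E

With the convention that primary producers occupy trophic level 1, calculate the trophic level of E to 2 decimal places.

B: 1 + 1 = 2
C: 1 + (0.7×2 + 0.3×1) = 2.7
D: 1 + 2.7 = 3.7
E: 1 + (0.14×2 + 0.51×1 + 0.35×3.7) = 3.085
F: 1 + 3.085 = 4.085

3.09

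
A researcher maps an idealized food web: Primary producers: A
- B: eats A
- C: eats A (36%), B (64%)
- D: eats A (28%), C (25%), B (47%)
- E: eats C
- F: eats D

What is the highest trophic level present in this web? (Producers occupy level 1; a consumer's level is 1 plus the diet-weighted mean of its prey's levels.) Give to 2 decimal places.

B: 1 + 1 = 2
C: 1 + (0.36×1 + 0.64×2) = 2.64
D: 1 + (0.28×1 + 0.25×2.64 + 0.47×2) = 2.88
E: 1 + 2.64 = 3.64
F: 1 + 2.88 = 3.88

3.88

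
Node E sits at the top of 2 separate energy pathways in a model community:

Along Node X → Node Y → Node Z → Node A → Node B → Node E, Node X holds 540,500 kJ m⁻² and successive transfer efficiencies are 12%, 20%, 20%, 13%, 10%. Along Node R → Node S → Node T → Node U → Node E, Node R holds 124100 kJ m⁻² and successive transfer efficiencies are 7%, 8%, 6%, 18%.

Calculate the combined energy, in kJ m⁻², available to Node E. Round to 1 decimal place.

41.2 kJ m⁻²

Via Node X: 540500 × 0.12 × 0.2 × 0.2 × 0.13 × 0.1 = 33.7272 kJ m⁻²
Via Node R: 124100 × 0.07 × 0.08 × 0.06 × 0.18 = 7.505568 kJ m⁻²
Total at Node E: 33.7272 + 7.505568 = 41.232768 kJ m⁻²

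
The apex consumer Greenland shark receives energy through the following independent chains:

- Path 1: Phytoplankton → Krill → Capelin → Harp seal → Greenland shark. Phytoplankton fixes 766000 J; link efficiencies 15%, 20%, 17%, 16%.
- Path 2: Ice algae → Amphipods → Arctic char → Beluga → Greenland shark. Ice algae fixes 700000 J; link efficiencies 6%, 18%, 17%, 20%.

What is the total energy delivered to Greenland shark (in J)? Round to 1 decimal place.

882.1 J

Path 1: 766000 × 0.15 × 0.2 × 0.17 × 0.16 = 625.056 J
Path 2: 700000 × 0.06 × 0.18 × 0.17 × 0.2 = 257.04 J
Total at Greenland shark: 625.056 + 257.04 = 882.096 J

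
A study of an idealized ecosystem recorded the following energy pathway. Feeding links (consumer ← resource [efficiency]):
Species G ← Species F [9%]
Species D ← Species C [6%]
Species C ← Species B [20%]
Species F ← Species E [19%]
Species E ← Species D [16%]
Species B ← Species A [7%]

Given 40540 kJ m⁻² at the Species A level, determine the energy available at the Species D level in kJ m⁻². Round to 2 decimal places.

Species B: 40540 × 0.07 = 2837.8 kJ m⁻²
Species C: 2837.8 × 0.2 = 567.56 kJ m⁻²
Species D: 567.56 × 0.06 = 34.0536 kJ m⁻²

34.05 kJ m⁻²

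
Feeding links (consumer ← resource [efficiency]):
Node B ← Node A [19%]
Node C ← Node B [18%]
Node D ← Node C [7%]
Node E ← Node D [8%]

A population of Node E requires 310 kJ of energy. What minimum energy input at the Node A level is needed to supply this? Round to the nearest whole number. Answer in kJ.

1618630 kJ

Cumulative transfer efficiency: 0.19 × 0.18 × 0.07 × 0.08 = 0.00019152
Node A energy = 310 / 0.00019152 = 1618630 kJ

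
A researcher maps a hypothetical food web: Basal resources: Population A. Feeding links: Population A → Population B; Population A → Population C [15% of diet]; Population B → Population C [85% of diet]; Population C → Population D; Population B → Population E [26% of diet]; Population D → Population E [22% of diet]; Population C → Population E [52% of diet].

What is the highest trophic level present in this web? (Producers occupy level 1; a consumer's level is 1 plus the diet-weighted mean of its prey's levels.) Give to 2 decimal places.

Population B: 1 + 1 = 2
Population C: 1 + (0.15×1 + 0.85×2) = 2.85
Population D: 1 + 2.85 = 3.85
Population E: 1 + (0.26×2 + 0.22×3.85 + 0.52×2.85) = 3.849

3.85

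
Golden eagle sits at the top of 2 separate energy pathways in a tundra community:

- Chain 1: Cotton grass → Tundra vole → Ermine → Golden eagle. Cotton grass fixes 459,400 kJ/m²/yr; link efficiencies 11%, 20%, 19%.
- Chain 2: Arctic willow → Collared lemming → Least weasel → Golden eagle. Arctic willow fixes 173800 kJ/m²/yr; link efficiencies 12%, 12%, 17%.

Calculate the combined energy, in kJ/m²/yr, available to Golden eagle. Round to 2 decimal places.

Chain 1: 459400 × 0.11 × 0.2 × 0.19 = 1920.292 kJ/m²/yr
Chain 2: 173800 × 0.12 × 0.12 × 0.17 = 425.4624 kJ/m²/yr
Total at Golden eagle: 1920.292 + 425.4624 = 2345.7544 kJ/m²/yr

2345.75 kJ/m²/yr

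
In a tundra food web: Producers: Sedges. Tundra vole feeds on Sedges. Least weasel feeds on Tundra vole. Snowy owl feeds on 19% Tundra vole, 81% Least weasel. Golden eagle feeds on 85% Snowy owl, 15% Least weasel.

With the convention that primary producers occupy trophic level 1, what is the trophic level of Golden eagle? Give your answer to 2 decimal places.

Tundra vole: 1 + 1 = 2
Least weasel: 1 + 2 = 3
Snowy owl: 1 + (0.19×2 + 0.81×3) = 3.81
Golden eagle: 1 + (0.85×3.81 + 0.15×3) = 4.6885

4.69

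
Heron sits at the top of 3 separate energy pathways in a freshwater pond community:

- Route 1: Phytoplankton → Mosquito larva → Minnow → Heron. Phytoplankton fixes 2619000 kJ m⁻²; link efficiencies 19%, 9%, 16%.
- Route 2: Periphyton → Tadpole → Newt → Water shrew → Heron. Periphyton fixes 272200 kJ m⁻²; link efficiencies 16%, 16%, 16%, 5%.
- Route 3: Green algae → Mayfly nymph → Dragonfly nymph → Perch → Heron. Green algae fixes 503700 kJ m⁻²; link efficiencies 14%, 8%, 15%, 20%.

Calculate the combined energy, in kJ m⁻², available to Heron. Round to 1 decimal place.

Route 1: 2619000 × 0.19 × 0.09 × 0.16 = 7165.584 kJ m⁻²
Route 2: 272200 × 0.16 × 0.16 × 0.16 × 0.05 = 55.74656 kJ m⁻²
Route 3: 503700 × 0.14 × 0.08 × 0.15 × 0.2 = 169.2432 kJ m⁻²
Total at Heron: 7165.584 + 55.74656 + 169.2432 = 7390.57376 kJ m⁻²

7390.6 kJ m⁻²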